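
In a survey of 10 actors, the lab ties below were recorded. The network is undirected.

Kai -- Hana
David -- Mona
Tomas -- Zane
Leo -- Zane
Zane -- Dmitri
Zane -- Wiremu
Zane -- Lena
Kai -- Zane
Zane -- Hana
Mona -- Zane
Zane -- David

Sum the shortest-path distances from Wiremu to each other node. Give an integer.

Distances from Wiremu: David:2, Dmitri:2, Hana:2, Kai:2, Lena:2, Leo:2, Mona:2, Tomas:2, Zane:1.
Sum = 2 + 2 + 2 + 2 + 2 + 2 + 2 + 2 + 1 = 17.

17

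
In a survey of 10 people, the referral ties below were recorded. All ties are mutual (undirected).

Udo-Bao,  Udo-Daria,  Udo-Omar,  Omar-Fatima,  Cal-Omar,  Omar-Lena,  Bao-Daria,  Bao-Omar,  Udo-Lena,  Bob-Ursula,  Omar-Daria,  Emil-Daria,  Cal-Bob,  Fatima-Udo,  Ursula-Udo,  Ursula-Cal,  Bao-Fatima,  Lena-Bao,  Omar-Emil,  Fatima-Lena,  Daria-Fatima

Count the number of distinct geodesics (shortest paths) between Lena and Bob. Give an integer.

The shortest distance is 3. The length-3 paths are: Lena–Udo–Ursula–Bob; Lena–Omar–Cal–Bob.
That gives 2 distinct shortest paths.

2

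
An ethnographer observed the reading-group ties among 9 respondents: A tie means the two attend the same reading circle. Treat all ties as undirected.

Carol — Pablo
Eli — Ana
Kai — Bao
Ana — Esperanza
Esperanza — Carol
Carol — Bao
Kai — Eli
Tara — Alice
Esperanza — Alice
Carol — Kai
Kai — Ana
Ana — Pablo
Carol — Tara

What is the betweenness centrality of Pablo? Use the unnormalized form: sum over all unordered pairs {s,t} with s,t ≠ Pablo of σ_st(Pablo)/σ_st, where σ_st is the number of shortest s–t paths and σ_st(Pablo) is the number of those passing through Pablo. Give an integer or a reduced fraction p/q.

Pairs whose geodesics pass through Pablo — Carol–Ana: 1/3; Ana–Tara: 1/4.
All other pairs contribute 0.
Summing the contributions gives betweenness(Pablo) = 7/12.

7/12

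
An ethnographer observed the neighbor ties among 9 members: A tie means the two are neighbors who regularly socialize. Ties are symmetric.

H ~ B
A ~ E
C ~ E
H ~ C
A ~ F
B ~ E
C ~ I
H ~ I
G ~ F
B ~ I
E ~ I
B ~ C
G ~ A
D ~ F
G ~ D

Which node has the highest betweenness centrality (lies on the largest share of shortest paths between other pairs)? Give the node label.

Unnormalized betweenness of each node: A:15, B:5/3, C:5/3, D:0, E:16, F:3, G:3, H:0, I:5/3.
E has the largest value, 16, making it the main broker — the node through which the most shortest paths run.

E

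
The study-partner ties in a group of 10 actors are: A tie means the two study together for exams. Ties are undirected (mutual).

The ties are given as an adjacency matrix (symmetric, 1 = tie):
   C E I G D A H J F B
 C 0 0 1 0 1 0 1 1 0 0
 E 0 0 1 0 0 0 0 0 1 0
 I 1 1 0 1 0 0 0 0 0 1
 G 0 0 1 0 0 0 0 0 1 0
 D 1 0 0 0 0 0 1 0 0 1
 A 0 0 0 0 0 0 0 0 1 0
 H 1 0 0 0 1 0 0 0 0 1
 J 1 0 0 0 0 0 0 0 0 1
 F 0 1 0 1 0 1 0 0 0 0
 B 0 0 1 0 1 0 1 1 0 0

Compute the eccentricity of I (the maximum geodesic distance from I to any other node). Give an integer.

3

Distances from I: A:3, B:1, C:1, D:2, E:1, F:2, G:1, H:2, J:2.
The largest is 3 (to A), so the eccentricity of I is 3.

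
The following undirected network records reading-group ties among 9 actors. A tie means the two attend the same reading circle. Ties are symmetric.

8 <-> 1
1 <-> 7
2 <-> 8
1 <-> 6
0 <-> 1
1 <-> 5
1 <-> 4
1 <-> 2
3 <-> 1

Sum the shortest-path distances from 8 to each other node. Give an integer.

14

Distances from 8: 0:2, 1:1, 2:1, 3:2, 4:2, 5:2, 6:2, 7:2.
Sum = 2 + 1 + 1 + 2 + 2 + 2 + 2 + 2 = 14.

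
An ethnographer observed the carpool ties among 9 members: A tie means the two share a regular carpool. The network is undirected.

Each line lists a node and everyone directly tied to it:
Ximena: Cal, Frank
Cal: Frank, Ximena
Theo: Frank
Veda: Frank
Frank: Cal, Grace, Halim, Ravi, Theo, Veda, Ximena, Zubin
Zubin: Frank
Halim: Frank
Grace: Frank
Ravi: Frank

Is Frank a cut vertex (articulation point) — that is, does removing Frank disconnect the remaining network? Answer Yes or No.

Removing Frank leaves {Veda} with no path to {Cal and Ximena}, so the network splits into 7 components. Frank is a cut vertex.

Yes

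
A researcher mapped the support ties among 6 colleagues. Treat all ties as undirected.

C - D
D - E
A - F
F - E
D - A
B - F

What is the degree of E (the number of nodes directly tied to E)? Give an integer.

E is directly tied to D and F. That is 2 neighbors, so the degree of E is 2.

2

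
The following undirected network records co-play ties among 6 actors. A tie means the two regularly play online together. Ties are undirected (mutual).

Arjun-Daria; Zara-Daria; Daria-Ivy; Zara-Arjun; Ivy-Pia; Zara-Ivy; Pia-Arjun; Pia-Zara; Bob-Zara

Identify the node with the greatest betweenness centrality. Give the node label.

Zara

Unnormalized betweenness of each node: Arjun:1/3, Bob:0, Daria:1/3, Ivy:1/3, Pia:1/3, Zara:14/3.
Zara has the largest value, 14/3, making it the main broker — the node through which the most shortest paths run.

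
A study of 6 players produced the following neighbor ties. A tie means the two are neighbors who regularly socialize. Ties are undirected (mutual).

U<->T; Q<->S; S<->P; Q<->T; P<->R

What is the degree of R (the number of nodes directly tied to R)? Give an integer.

R is directly tied to P. That is 1 neighbor, so the degree of R is 1.

1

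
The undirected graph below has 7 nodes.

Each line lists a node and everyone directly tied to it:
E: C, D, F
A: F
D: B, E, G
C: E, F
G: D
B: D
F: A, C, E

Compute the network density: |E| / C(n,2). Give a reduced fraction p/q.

There are 7 edges and 7 nodes, so the maximum possible is C(7,2) = 21.
Density = 7/21 = 1/3.

1/3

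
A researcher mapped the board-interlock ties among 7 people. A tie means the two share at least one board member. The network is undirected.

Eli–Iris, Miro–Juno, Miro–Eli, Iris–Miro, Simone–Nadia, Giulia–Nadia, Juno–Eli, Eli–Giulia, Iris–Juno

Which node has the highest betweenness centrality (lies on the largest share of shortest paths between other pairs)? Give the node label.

Eli

Unnormalized betweenness of each node: Eli:9, Giulia:8, Iris:0, Juno:0, Miro:0, Nadia:5, Simone:0.
Eli has the largest value, 9, making it the main broker — the node through which the most shortest paths run.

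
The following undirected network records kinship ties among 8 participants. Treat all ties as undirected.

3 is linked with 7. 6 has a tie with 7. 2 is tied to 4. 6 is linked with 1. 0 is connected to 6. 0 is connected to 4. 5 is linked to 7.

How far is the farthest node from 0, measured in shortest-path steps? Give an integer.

Distances from 0: 1:2, 2:2, 3:3, 4:1, 5:3, 6:1, 7:2.
The largest is 3 (to 3 and 5), so the eccentricity of 0 is 3.

3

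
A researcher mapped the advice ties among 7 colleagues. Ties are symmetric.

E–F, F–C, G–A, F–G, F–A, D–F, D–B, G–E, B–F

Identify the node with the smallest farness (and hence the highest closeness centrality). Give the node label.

F

Farness (sum of distances to all others) for each node — A:10, B:10, C:11, D:10, E:10, F:6, G:9.
The smallest farness is 6, for F, so F has the highest closeness.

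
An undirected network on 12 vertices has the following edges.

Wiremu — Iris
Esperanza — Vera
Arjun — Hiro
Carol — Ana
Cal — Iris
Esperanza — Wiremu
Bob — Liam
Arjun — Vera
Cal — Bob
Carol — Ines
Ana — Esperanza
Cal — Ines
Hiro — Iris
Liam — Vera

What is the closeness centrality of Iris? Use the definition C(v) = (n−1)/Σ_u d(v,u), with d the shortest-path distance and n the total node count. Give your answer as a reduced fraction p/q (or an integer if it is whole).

11/23

Distances from Iris: Ana:3, Arjun:2, Bob:2, Cal:1, Carol:3, Esperanza:2, Hiro:1, Ines:2, Liam:3, Vera:3, Wiremu:1. Sum = 23.
n = 12, so closeness = 11/23.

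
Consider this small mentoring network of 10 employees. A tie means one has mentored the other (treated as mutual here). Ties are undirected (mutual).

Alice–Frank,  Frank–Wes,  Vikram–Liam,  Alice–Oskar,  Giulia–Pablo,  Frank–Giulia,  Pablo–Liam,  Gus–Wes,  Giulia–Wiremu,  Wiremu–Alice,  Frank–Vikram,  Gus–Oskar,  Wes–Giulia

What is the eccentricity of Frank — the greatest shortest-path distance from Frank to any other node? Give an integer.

Distances from Frank: Alice:1, Giulia:1, Gus:2, Liam:2, Oskar:2, Pablo:2, Vikram:1, Wes:1, Wiremu:2.
The largest is 2 (to Wiremu, Pablo, Oskar, Gus, and Liam), so the eccentricity of Frank is 2.

2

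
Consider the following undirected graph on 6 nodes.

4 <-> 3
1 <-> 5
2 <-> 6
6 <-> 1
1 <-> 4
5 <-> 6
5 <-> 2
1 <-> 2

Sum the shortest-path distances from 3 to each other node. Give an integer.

Distances from 3: 1:2, 2:3, 4:1, 5:3, 6:3.
Sum = 2 + 3 + 1 + 3 + 3 = 12.

12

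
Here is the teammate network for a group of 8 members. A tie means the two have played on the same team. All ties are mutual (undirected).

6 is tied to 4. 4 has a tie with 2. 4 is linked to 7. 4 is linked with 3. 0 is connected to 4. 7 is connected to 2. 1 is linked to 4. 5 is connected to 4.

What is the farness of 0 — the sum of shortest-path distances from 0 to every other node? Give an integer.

13

Distances from 0: 1:2, 2:2, 3:2, 4:1, 5:2, 6:2, 7:2.
Sum = 2 + 2 + 2 + 1 + 2 + 2 + 2 = 13.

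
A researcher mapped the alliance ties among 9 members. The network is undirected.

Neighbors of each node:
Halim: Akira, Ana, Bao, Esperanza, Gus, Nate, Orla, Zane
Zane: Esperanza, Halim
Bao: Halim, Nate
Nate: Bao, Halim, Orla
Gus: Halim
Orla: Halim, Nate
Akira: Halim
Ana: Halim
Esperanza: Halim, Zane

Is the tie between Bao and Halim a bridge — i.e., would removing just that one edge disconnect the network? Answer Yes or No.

Even without that edge, Bao still reaches Halim via Bao – Nate – Halim, so the network stays connected. Not a bridge.

No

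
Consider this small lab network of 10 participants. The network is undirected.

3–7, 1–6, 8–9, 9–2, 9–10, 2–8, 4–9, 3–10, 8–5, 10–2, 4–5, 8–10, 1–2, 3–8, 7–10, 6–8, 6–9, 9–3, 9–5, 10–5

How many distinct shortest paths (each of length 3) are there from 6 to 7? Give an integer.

The shortest distance is 3. The length-3 paths are: 6–8–10–7; 6–9–10–7; 6–9–3–7; 6–8–3–7.
That gives 4 distinct shortest paths.

4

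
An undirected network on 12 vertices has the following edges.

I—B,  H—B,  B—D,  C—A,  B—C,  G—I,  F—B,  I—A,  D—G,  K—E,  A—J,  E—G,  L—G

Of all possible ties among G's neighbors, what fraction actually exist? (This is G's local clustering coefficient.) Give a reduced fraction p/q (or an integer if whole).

G's neighbors: D, E, I, and L (k = 4).
Possible neighbor pairs: C(4,2) = 6. Edges among them: none → e = 0.
Clustering(G) = 0/6 = 0.

0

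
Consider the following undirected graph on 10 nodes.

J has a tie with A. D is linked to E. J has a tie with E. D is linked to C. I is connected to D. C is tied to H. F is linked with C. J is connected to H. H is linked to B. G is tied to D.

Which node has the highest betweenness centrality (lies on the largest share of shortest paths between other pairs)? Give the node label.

Unnormalized betweenness of each node: A:0, B:0, C:14, D:17, E:6, F:0, G:0, H:12, I:0, J:10.
D has the largest value, 17, making it the main broker — the node through which the most shortest paths run.

D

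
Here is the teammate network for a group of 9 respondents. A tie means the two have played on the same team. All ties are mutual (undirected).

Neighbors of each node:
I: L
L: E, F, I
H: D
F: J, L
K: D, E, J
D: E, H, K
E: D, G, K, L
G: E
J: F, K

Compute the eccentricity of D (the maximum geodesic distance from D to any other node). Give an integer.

3

Distances from D: E:1, F:3, G:2, H:1, I:3, J:2, K:1, L:2.
The largest is 3 (to F and I), so the eccentricity of D is 3.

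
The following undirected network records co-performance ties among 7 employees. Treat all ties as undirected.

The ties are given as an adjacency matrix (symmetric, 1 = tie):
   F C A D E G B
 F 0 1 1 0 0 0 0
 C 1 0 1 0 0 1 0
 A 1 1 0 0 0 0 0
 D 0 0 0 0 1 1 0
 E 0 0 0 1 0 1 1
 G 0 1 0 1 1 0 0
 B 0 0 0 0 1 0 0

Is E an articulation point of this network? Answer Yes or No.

Yes

Removing E leaves {A, C, D, F, and G} with no path to {B}, so the network splits into 2 components. E is a cut vertex.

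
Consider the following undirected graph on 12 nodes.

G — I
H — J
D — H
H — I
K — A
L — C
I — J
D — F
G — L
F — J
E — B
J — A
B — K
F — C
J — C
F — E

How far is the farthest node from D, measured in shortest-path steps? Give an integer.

Distances from D: A:3, B:3, C:2, E:2, F:1, G:3, H:1, I:2, J:2, K:4, L:3.
The largest is 4 (to K), so the eccentricity of D is 4.

4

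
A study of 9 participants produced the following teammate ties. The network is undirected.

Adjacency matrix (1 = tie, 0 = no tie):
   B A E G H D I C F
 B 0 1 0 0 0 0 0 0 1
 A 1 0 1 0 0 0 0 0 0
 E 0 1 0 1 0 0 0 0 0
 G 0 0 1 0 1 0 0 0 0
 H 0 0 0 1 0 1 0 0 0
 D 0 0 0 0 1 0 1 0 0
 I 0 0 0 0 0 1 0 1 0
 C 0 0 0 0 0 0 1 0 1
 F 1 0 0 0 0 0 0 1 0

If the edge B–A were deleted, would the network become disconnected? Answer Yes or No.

No

Even without that edge, B still reaches A via B – F – C – I – D – H – G – E – A, so the network stays connected. Not a bridge.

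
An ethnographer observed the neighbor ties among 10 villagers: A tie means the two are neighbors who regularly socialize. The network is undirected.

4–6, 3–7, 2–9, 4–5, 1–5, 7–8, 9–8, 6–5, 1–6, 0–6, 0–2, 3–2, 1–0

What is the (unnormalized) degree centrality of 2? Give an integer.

2 is directly tied to 0, 3, and 9. That is 3 neighbors, so the degree of 2 is 3.

3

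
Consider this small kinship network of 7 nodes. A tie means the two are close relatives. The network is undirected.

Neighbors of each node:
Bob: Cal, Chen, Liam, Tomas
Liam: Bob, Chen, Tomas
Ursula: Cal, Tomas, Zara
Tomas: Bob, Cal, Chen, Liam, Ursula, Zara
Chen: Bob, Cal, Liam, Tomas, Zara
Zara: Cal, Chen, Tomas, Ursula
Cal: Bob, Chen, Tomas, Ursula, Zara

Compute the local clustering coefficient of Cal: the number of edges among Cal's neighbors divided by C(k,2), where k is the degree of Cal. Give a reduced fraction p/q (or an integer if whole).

Cal's neighbors: Bob, Chen, Tomas, Ursula, and Zara (k = 5).
Possible neighbor pairs: C(5,2) = 10. Edges among them: Bob–Chen, Bob–Tomas, Chen–Tomas, Chen–Zara, Tomas–Ursula, Tomas–Zara, Ursula–Zara → e = 7.
Clustering(Cal) = 7/10.

7/10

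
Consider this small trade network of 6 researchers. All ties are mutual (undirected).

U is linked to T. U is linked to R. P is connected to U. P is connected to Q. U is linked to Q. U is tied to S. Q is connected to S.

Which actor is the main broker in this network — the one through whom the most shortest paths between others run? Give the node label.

U

Unnormalized betweenness of each node: P:0, Q:1/2, R:0, S:0, T:0, U:15/2.
U has the largest value, 15/2, making it the main broker — the node through which the most shortest paths run.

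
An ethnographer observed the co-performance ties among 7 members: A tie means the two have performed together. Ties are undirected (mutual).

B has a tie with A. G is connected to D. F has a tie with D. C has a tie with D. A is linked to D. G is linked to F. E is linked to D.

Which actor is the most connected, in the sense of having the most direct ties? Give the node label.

D

Degrees — A:2, B:1, C:1, D:5, E:1, F:2, G:2.
The maximum is 5, attained only by D.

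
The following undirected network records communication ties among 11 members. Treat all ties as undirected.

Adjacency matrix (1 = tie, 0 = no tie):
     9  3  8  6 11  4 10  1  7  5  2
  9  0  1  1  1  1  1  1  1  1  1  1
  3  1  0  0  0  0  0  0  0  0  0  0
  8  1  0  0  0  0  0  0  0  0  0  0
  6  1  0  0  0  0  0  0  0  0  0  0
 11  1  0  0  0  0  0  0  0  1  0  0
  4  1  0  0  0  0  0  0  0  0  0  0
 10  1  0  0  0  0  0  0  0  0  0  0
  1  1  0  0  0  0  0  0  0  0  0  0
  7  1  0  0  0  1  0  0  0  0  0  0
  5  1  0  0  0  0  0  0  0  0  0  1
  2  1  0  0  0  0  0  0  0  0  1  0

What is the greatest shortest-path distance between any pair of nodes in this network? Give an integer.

Eccentricity of each node (its greatest distance to any other): 1:2, 2:2, 3:2, 4:2, 5:2, 6:2, 7:2, 8:2, 9:1, 10:2, 11:2.
The maximum eccentricity is 2, realized for instance by the pair 3–8 via 3 – 9 – 8. So the diameter is 2.

2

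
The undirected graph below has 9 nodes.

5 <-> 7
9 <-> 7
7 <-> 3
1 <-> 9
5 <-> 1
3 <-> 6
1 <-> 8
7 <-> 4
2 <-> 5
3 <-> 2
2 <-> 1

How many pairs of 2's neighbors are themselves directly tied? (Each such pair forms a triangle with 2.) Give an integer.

2's neighbors: 1, 3, and 5.
Neighbor pairs that are themselves tied: 2–1–5. Each forms one triangle with 2, for 1 in total.

1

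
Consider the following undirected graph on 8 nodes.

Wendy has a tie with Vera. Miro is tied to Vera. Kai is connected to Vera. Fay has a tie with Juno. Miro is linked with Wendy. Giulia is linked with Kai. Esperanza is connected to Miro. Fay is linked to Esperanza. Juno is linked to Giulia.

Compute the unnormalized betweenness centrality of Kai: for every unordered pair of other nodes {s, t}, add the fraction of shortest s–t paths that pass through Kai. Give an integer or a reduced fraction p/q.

Pairs whose geodesics pass through Kai — Vera–Juno: 1; Vera–Giulia: 1; Wendy–Juno: 1/2; Wendy–Giulia: 1; Miro–Giulia: 1.
All other pairs contribute 0.
Summing the contributions gives betweenness(Kai) = 9/2.

9/2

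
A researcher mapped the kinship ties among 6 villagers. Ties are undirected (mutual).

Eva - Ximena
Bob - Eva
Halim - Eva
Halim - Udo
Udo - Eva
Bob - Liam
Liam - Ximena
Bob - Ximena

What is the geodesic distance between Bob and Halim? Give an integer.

2

One shortest route is Bob – Eva – Halim, which uses 2 edges, and Bob and Halim are not directly tied, so nothing shorter exists. So d(Bob,Halim) = 2.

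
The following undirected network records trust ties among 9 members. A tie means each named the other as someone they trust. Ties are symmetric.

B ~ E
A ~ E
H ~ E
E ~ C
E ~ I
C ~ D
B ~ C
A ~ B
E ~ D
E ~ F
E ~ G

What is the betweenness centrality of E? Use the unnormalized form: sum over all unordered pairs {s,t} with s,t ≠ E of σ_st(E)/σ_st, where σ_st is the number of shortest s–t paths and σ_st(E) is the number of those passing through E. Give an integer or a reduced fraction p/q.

24

Pairs whose geodesics pass through E — H–I: 1; H–G: 1; H–D: 1; H–B: 1; H–A: 1; H–F: 1; H–C: 1; I–G: 1; I–D: 1; I–B: 1; I–A: 1; I–F: 1; I–C: 1; G–D: 1 … (+11 more pairs).
All other pairs contribute 0.
Summing the contributions gives betweenness(E) = 24.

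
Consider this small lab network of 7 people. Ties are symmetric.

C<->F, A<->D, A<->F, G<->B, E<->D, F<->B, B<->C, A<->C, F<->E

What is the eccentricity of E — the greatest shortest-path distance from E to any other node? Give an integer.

Distances from E: A:2, B:2, C:2, D:1, F:1, G:3.
The largest is 3 (to G), so the eccentricity of E is 3.

3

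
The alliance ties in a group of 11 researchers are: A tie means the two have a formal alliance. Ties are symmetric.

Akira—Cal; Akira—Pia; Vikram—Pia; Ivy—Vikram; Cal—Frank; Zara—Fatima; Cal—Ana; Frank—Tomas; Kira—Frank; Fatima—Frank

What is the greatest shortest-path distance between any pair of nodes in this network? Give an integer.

7

Eccentricity of each node (its greatest distance to any other): Akira:4, Ana:5, Cal:4, Fatima:6, Frank:5, Ivy:7, Kira:6, Pia:5, Tomas:6, Vikram:6, Zara:7.
The maximum eccentricity is 7, realized for instance by the pair Ivy–Zara via Ivy – Vikram – Pia – Akira – Cal – Frank – Fatima – Zara. So the diameter is 7.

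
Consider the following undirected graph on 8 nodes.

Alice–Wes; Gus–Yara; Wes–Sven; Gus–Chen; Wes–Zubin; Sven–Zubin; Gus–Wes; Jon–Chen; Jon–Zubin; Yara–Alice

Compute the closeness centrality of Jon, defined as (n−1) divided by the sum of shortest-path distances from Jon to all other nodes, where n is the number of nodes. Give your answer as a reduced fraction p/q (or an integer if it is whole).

Distances from Jon: Alice:3, Chen:1, Gus:2, Sven:2, Wes:2, Yara:3, Zubin:1. Sum = 14.
n = 8, so closeness = 7/14 = 1/2.

1/2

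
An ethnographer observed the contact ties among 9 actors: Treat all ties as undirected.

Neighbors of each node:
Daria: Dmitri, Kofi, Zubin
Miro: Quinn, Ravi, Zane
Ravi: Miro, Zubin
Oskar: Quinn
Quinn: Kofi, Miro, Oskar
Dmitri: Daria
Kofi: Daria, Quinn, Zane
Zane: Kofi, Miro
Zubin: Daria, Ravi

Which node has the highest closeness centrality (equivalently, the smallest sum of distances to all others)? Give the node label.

Farness (sum of distances to all others) for each node — Daria:15, Dmitri:22, Kofi:14, Miro:16, Oskar:22, Quinn:15, Ravi:17, Zane:17, Zubin:18.
The smallest farness is 14, for Kofi, so Kofi has the highest closeness.

Kofi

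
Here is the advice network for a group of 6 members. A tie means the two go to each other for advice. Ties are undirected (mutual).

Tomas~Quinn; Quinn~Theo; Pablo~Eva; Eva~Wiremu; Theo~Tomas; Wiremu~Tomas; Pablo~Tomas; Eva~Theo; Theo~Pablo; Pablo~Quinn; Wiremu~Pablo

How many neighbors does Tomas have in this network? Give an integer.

Tomas is directly tied to Pablo, Quinn, Theo, and Wiremu. That is 4 neighbors, so the degree of Tomas is 4.

4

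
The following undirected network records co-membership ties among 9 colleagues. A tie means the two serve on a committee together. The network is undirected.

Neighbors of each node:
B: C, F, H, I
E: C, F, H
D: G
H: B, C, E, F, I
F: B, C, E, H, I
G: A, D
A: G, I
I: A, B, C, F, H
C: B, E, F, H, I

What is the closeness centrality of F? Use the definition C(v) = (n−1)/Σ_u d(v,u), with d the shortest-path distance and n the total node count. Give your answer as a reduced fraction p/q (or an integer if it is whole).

4/7

Distances from F: A:2, B:1, C:1, D:4, E:1, G:3, H:1, I:1. Sum = 14.
n = 9, so closeness = 8/14 = 4/7.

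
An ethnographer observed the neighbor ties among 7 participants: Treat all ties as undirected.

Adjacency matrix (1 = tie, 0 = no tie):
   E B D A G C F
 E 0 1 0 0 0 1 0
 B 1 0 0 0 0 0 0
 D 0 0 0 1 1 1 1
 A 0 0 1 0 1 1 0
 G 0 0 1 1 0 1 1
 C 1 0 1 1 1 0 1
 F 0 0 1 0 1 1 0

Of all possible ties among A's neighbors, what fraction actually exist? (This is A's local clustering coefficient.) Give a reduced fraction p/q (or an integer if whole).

A's neighbors: C, D, and G (k = 3).
Possible neighbor pairs: C(3,2) = 3. Edges among them: C–D, C–G, D–G → e = 3.
Clustering(A) = 3/3 = 1.

1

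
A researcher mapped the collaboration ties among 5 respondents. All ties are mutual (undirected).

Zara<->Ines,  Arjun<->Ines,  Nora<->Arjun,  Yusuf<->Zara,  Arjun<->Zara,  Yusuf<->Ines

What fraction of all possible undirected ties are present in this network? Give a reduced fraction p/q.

There are 6 edges and 5 nodes, so the maximum possible is C(5,2) = 10.
Density = 6/10 = 3/5.

3/5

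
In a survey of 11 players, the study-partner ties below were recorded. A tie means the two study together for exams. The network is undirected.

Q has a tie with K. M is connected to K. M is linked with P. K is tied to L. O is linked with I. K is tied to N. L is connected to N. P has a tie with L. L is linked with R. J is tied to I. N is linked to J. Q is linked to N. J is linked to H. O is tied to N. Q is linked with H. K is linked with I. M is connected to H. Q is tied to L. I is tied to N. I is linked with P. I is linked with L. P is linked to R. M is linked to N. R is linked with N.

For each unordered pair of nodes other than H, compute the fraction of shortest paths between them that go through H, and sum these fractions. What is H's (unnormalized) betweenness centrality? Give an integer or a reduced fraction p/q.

4/3

Pairs whose geodesics pass through H — Q–J: 1/2; Q–M: 1/3; J–M: 1/2.
All other pairs contribute 0.
Summing the contributions gives betweenness(H) = 4/3.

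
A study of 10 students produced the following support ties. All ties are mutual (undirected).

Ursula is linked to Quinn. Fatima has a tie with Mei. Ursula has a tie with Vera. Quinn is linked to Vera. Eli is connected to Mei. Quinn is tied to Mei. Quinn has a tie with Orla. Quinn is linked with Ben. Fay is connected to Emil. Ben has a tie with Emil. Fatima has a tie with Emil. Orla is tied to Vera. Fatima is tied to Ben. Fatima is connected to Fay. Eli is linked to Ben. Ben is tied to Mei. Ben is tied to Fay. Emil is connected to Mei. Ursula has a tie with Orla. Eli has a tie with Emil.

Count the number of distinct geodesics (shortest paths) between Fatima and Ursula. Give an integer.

2

The shortest distance is 3. The length-3 paths are: Fatima–Ben–Quinn–Ursula; Fatima–Mei–Quinn–Ursula.
That gives 2 distinct shortest paths.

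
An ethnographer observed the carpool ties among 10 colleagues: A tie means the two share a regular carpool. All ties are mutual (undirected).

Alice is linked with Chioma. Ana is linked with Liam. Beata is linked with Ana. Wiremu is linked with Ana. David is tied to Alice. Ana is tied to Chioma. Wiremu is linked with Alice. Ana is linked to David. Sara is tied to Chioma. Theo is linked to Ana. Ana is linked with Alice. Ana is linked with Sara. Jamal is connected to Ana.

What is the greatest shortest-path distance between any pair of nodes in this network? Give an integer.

Eccentricity of each node (its greatest distance to any other): Alice:2, Ana:1, Beata:2, Chioma:2, David:2, Jamal:2, Liam:2, Sara:2, Theo:2, Wiremu:2.
The maximum eccentricity is 2, realized for instance by the pair Chioma–David via Chioma – Ana – David. So the diameter is 2.

2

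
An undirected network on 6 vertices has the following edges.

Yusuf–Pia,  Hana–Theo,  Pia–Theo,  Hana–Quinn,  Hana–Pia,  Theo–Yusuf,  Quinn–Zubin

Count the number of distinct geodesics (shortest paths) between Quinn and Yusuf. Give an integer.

The shortest distance is 3. The length-3 paths are: Quinn–Hana–Pia–Yusuf; Quinn–Hana–Theo–Yusuf.
That gives 2 distinct shortest paths.

2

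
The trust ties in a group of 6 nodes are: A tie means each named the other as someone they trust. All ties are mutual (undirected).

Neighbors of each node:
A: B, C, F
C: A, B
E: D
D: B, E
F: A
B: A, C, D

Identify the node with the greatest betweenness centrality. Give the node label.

Unnormalized betweenness of each node: A:4, B:6, C:0, D:4, E:0, F:0.
B has the largest value, 6, making it the main broker — the node through which the most shortest paths run.

B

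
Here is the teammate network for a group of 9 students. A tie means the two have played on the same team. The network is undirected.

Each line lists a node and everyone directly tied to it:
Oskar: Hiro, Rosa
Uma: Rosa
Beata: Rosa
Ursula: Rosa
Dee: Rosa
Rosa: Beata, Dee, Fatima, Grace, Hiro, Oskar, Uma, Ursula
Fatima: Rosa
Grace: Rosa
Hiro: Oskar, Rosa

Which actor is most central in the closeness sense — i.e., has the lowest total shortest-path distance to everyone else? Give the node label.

Rosa

Farness (sum of distances to all others) for each node — Beata:15, Dee:15, Fatima:15, Grace:15, Hiro:14, Oskar:14, Rosa:8, Uma:15, Ursula:15.
The smallest farness is 8, for Rosa, so Rosa has the highest closeness.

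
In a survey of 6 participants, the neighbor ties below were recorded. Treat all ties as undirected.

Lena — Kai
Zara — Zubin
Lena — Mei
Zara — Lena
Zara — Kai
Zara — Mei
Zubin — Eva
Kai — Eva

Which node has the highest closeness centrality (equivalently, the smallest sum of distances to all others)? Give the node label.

Zara

Farness (sum of distances to all others) for each node — Eva:9, Kai:7, Lena:7, Mei:9, Zara:6, Zubin:8.
The smallest farness is 6, for Zara, so Zara has the highest closeness.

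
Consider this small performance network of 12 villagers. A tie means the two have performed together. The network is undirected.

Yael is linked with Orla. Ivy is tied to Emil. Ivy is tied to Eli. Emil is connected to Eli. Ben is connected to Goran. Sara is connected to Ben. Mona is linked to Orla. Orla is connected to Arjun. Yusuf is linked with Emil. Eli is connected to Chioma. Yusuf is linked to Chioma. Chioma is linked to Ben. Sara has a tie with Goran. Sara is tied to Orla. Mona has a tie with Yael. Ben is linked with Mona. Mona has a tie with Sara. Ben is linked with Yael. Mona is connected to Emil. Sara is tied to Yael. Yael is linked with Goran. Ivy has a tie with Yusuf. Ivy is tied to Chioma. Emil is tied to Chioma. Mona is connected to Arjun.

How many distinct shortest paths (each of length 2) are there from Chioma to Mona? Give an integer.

The shortest distance is 2. The length-2 paths are: Chioma–Emil–Mona; Chioma–Ben–Mona.
That gives 2 distinct shortest paths.

2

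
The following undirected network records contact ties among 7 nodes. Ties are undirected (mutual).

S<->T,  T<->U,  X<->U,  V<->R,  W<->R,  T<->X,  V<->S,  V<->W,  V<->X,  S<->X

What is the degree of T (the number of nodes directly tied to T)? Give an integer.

T is directly tied to S, U, and X. That is 3 neighbors, so the degree of T is 3.

3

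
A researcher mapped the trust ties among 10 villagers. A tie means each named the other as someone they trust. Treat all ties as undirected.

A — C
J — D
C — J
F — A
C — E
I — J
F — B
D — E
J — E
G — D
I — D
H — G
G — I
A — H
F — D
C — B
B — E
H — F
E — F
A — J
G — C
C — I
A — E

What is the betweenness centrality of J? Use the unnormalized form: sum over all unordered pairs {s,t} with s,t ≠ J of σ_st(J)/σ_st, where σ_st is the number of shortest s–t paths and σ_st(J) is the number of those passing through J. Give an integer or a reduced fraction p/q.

17/12

Pairs whose geodesics pass through J — I–A: 1/2; I–E: 1/3; D–C: 1/4; D–A: 1/3.
All other pairs contribute 0.
Summing the contributions gives betweenness(J) = 17/12.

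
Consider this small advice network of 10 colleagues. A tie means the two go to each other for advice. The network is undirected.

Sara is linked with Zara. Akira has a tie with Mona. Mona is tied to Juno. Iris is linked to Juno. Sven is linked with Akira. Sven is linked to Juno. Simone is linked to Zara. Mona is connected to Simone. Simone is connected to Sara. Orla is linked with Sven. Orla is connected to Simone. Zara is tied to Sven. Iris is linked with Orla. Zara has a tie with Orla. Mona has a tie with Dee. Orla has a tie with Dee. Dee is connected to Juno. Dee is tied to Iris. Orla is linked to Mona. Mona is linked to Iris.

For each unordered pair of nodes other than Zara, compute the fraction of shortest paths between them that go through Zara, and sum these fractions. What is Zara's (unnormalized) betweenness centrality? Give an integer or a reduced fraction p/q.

Pairs whose geodesics pass through Zara — Iris–Sara: 1/3; Sven–Simone: 1/2; Sven–Sara: 1; Orla–Sara: 1/2; Akira–Sara: 1/2; Dee–Sara: 1/3; Sara–Juno: 1/2.
All other pairs contribute 0.
Summing the contributions gives betweenness(Zara) = 11/3.

11/3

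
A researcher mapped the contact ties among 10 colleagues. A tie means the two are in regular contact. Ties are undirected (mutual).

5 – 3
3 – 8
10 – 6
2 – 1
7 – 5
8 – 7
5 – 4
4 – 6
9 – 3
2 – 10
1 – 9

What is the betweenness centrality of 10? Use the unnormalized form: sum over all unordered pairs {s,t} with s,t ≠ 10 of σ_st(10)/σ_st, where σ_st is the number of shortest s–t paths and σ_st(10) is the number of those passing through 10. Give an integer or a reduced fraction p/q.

Pairs whose geodesics pass through 10 — 7–2: 1/3; 9–6: 1/2; 1–6: 1; 1–4: 1/2; 2–6: 1; 2–4: 1; 2–5: 1/2.
All other pairs contribute 0.
Summing the contributions gives betweenness(10) = 29/6.

29/6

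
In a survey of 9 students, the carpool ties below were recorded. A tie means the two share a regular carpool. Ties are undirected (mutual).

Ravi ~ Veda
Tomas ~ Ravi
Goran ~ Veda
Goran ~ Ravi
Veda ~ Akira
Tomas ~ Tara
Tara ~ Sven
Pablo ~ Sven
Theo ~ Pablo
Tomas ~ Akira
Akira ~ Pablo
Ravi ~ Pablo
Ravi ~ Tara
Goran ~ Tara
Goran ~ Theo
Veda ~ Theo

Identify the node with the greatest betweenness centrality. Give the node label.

Unnormalized betweenness of each node: Akira:28/15, Goran:71/30, Pablo:23/5, Ravi:127/30, Sven:1/2, Tara:107/30, Theo:31/30, Tomas:4/3, Veda:5/2.
Pablo has the largest value, 23/5, making it the main broker — the node through which the most shortest paths run.

Pablo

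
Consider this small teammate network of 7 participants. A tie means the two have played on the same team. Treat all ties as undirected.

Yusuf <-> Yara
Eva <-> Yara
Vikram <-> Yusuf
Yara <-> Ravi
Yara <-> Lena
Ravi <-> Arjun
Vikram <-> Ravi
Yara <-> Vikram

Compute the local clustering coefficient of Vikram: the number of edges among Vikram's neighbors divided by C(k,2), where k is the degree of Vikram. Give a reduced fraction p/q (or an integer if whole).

Vikram's neighbors: Ravi, Yara, and Yusuf (k = 3).
Possible neighbor pairs: C(3,2) = 3. Edges among them: Ravi–Yara, Yara–Yusuf → e = 2.
Clustering(Vikram) = 2/3.

2/3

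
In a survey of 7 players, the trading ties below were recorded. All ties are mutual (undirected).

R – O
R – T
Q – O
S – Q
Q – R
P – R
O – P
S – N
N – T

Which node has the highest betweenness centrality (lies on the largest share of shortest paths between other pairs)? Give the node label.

R

Unnormalized betweenness of each node: N:1, O:1, P:0, Q:7/2, R:11/2, S:3/2, T:5/2.
R has the largest value, 11/2, making it the main broker — the node through which the most shortest paths run.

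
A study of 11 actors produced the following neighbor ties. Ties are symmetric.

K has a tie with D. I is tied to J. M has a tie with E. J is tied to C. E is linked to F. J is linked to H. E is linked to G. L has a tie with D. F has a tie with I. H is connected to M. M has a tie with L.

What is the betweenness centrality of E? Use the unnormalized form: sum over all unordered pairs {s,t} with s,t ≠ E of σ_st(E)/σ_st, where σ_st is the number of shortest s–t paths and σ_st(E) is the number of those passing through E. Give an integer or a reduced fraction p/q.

31/2

Pairs whose geodesics pass through E — G–C: 2/2; G–J: 2/2; G–M: 1; G–D: 1; G–K: 1; G–F: 1; G–L: 1; G–I: 1; G–H: 1; M–F: 1; M–I: 1/2; D–F: 1; D–I: 1/2; K–F: 1 … (+4 more pairs).
All other pairs contribute 0.
Summing the contributions gives betweenness(E) = 31/2.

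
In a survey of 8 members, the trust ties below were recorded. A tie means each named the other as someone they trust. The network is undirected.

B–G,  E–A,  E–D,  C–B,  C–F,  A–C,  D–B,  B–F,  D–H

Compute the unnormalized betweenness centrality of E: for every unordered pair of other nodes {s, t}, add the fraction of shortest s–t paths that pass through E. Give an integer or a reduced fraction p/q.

Pairs whose geodesics pass through E — A–H: 1; A–D: 1.
All other pairs contribute 0.
Summing the contributions gives betweenness(E) = 2.

2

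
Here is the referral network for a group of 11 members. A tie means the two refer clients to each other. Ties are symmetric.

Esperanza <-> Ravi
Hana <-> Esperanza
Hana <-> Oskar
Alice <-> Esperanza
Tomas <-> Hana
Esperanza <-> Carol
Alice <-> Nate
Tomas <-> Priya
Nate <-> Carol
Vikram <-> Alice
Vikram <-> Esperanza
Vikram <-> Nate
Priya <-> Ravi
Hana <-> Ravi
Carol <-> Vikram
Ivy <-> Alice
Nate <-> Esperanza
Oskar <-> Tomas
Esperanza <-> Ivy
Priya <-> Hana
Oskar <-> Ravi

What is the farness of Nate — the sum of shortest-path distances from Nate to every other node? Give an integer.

19

Distances from Nate: Alice:1, Carol:1, Esperanza:1, Hana:2, Ivy:2, Oskar:3, Priya:3, Ravi:2, Tomas:3, Vikram:1.
Sum = 1 + 1 + 1 + 2 + 2 + 3 + 3 + 2 + 3 + 1 = 19.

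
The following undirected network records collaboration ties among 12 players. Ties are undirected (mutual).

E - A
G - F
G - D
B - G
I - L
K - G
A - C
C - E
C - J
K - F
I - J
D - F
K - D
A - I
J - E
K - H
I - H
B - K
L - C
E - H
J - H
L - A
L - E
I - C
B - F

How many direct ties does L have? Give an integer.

L is directly tied to A, C, E, and I. That is 4 neighbors, so the degree of L is 4.

4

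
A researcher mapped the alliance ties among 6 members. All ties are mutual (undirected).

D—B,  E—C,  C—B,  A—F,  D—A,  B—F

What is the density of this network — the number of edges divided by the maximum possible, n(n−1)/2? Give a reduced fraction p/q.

2/5

There are 6 edges and 6 nodes, so the maximum possible is C(6,2) = 15.
Density = 6/15 = 2/5.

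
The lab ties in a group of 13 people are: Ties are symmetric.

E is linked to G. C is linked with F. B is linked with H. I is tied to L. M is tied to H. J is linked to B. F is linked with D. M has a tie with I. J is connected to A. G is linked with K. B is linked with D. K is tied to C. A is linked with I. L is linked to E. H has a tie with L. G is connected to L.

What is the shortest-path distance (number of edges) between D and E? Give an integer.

One shortest route is D – B – H – L – E, which uses 4 edges, and at distance 3 from D we only reach {A, K, L, M}, which does not include E. So d(D,E) = 4.

4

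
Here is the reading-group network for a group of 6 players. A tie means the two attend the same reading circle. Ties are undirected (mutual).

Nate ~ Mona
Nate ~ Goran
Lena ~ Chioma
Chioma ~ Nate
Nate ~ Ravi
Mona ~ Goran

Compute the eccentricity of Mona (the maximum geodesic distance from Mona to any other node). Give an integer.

3

Distances from Mona: Chioma:2, Goran:1, Lena:3, Nate:1, Ravi:2.
The largest is 3 (to Lena), so the eccentricity of Mona is 3.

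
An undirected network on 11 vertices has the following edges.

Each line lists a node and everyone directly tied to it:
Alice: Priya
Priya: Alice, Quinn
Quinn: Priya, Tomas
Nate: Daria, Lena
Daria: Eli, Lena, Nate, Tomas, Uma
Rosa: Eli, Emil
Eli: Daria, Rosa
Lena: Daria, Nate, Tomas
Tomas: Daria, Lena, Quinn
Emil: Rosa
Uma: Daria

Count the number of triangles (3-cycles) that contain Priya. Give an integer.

Priya's neighbors are Alice and Quinn, but none of them are tied to each other, so no triangle contains Priya.

0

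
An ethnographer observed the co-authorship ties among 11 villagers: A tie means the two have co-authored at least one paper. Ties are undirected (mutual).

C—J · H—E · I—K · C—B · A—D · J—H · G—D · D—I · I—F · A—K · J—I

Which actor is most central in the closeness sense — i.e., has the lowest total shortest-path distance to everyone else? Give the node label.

Farness (sum of distances to all others) for each node — A:30, B:35, C:26, D:23, E:35, F:27, G:32, H:26, I:18, J:19, K:25.
The smallest farness is 18, for I, so I has the highest closeness.

I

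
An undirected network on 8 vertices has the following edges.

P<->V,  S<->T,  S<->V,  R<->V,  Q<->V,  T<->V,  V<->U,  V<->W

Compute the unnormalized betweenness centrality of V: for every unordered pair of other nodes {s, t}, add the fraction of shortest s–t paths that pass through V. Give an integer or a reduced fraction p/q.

20

Pairs whose geodesics pass through V — U–P: 1; U–Q: 1; U–W: 1; U–T: 1; U–R: 1; U–S: 1; P–Q: 1; P–W: 1; P–T: 1; P–R: 1; P–S: 1; Q–W: 1; Q–T: 1; Q–R: 1 … (+6 more pairs).
All other pairs contribute 0.
Summing the contributions gives betweenness(V) = 20.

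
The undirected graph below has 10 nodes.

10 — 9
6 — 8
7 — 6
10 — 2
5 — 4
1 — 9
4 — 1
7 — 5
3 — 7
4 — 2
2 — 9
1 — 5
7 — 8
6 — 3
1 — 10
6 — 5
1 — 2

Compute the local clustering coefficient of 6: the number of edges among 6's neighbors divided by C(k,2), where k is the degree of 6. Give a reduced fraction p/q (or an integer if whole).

1/2

6's neighbors: 3, 5, 7, and 8 (k = 4).
Possible neighbor pairs: C(4,2) = 6. Edges among them: 3–7, 5–7, 7–8 → e = 3.
Clustering(6) = 3/6 = 1/2.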